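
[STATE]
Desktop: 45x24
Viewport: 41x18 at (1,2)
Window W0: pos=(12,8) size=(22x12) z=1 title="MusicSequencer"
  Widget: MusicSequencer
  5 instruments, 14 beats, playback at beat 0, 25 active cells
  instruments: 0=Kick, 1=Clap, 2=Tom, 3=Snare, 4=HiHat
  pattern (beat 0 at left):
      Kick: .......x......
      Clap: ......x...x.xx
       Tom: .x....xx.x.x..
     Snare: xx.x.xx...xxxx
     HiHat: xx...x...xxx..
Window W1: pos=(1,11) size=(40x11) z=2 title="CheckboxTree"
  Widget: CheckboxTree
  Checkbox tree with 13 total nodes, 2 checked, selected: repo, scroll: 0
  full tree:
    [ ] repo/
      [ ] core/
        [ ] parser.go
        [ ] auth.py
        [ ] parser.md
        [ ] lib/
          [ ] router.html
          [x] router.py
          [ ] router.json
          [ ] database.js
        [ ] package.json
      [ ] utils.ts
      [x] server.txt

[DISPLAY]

                                         
                                         
                                         
                                         
                                         
                                         
           ┏━━━━━━━━━━━━━━━━━━━━┓        
           ┃ MusicSequencer     ┃        
           ┠────────────────────┨        
┏━━━━━━━━━━━━━━━━━━━━━━━━━━━━━━━━━━━━━━┓ 
┃ CheckboxTree                         ┃ 
┠──────────────────────────────────────┨ 
┃>[-] repo/                            ┃ 
┃   [-] core/                          ┃ 
┃     [ ] parser.go                    ┃ 
┃     [ ] auth.py                      ┃ 
┃     [ ] parser.md                    ┃ 
┃     [-] lib/                         ┃ 


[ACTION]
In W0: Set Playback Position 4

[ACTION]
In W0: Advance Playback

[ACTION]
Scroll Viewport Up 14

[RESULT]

                                         
                                         
                                         
                                         
                                         
                                         
                                         
                                         
           ┏━━━━━━━━━━━━━━━━━━━━┓        
           ┃ MusicSequencer     ┃        
           ┠────────────────────┨        
┏━━━━━━━━━━━━━━━━━━━━━━━━━━━━━━━━━━━━━━┓ 
┃ CheckboxTree                         ┃ 
┠──────────────────────────────────────┨ 
┃>[-] repo/                            ┃ 
┃   [-] core/                          ┃ 
┃     [ ] parser.go                    ┃ 
┃     [ ] auth.py                      ┃ 


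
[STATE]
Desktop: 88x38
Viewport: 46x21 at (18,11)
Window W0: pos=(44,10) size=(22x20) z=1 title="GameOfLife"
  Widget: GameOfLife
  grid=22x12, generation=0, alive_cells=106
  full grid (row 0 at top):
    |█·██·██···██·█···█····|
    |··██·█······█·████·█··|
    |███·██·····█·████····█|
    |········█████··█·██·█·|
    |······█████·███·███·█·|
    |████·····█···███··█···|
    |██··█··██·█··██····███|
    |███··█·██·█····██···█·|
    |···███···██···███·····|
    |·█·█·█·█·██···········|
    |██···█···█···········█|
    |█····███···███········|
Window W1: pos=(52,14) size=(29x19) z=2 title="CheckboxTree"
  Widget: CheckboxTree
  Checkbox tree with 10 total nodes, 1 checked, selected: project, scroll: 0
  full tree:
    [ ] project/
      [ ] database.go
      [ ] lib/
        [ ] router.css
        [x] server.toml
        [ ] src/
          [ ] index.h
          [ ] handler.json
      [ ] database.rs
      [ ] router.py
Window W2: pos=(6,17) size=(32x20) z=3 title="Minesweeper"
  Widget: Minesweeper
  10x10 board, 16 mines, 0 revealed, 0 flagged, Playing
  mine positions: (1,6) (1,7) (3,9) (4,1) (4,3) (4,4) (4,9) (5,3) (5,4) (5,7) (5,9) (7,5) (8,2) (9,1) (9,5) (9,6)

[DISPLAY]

                          ┃ GameOfLife        
                          ┠───────────────────
                          ┃Gen: 0             
                          ┃·██·██·┏━━━━━━━━━━━
                          ┃·██·█··┃ CheckboxTr
                          ┃██·██··┠───────────
━━━━━━━━━━━━━━━━━━━┓      ┃·······┃>[-] projec
r                  ┃      ┃·····██┃   [ ] data
───────────────────┨      ┃███····┃   [-] lib/
                   ┃      ┃█··█··█┃     [ ] ro
                   ┃      ┃██··█·█┃     [x] se
                   ┃      ┃··███··┃     [ ] sr
                   ┃      ┃█·█·█·█┃       [ ] 
                   ┃      ┃█···█··┃       [ ] 
                   ┃      ┃····███┃   [ ] data
                   ┃      ┃       ┃   [ ] rout
                   ┃      ┃       ┃           
                   ┃      ┃       ┃           
                   ┃      ┗━━━━━━━┃           
                   ┃              ┃           
                   ┃              ┃           


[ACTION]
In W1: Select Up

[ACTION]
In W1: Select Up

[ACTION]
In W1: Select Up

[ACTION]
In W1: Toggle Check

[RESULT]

                          ┃ GameOfLife        
                          ┠───────────────────
                          ┃Gen: 0             
                          ┃·██·██·┏━━━━━━━━━━━
                          ┃·██·█··┃ CheckboxTr
                          ┃██·██··┠───────────
━━━━━━━━━━━━━━━━━━━┓      ┃·······┃>[x] projec
r                  ┃      ┃·····██┃   [x] data
───────────────────┨      ┃███····┃   [x] lib/
                   ┃      ┃█··█··█┃     [x] ro
                   ┃      ┃██··█·█┃     [x] se
                   ┃      ┃··███··┃     [x] sr
                   ┃      ┃█·█·█·█┃       [x] 
                   ┃      ┃█···█··┃       [x] 
                   ┃      ┃····███┃   [x] data
                   ┃      ┃       ┃   [x] rout
                   ┃      ┃       ┃           
                   ┃      ┃       ┃           
                   ┃      ┗━━━━━━━┃           
                   ┃              ┃           
                   ┃              ┃           


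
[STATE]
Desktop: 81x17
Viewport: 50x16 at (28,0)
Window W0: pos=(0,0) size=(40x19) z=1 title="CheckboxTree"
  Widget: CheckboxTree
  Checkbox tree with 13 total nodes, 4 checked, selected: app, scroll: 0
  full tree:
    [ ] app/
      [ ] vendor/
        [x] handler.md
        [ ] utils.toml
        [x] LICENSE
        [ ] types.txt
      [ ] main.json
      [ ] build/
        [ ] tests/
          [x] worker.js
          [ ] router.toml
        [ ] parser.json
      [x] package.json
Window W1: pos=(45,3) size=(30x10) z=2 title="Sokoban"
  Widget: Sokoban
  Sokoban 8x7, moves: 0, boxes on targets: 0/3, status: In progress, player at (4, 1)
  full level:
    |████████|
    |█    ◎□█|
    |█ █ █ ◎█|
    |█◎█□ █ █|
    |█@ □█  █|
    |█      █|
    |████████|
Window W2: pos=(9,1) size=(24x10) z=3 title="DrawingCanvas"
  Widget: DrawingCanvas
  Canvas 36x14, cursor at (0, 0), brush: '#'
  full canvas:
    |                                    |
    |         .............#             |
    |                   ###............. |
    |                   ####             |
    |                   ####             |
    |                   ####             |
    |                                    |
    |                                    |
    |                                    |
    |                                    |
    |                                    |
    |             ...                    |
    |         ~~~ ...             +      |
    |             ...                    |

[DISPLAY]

━━━━━━━━━━━┓                                      
━━━━┓      ┃                                      
    ┃──────┨                                      
────┨      ┃     ┏━━━━━━━━━━━━━━━━━━━━━━━━━━━━┓   
    ┃      ┃     ┃ Sokoban                    ┃   
....┃      ┃     ┠────────────────────────────┨   
 ###┃      ┃     ┃████████                    ┃   
 ###┃      ┃     ┃█    ◎□█                    ┃   
 ###┃      ┃     ┃█ █ █ ◎█                    ┃   
 ###┃      ┃     ┃█◎█□ █ █                    ┃   
━━━━┛      ┃     ┃█@ □█  █                    ┃   
           ┃     ┃█      █                    ┃   
           ┃     ┗━━━━━━━━━━━━━━━━━━━━━━━━━━━━┛   
           ┃                                      
           ┃                                      
           ┃                                      


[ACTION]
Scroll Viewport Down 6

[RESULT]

━━━━┓      ┃                                      
    ┃──────┨                                      
────┨      ┃     ┏━━━━━━━━━━━━━━━━━━━━━━━━━━━━┓   
    ┃      ┃     ┃ Sokoban                    ┃   
....┃      ┃     ┠────────────────────────────┨   
 ###┃      ┃     ┃████████                    ┃   
 ###┃      ┃     ┃█    ◎□█                    ┃   
 ###┃      ┃     ┃█ █ █ ◎█                    ┃   
 ###┃      ┃     ┃█◎█□ █ █                    ┃   
━━━━┛      ┃     ┃█@ □█  █                    ┃   
           ┃     ┃█      █                    ┃   
           ┃     ┗━━━━━━━━━━━━━━━━━━━━━━━━━━━━┛   
           ┃                                      
           ┃                                      
           ┃                                      
           ┃                                      


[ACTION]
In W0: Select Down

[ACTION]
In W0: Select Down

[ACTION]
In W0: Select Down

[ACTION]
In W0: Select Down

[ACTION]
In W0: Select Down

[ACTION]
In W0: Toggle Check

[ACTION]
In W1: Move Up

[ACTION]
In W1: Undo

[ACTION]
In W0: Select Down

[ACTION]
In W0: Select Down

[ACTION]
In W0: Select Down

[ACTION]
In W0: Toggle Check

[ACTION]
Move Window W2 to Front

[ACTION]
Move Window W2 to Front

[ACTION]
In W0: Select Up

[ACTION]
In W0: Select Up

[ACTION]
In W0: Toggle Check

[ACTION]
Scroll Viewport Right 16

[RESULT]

━┓      ┃                                         
 ┃──────┨                                         
─┨      ┃     ┏━━━━━━━━━━━━━━━━━━━━━━━━━━━━┓      
 ┃      ┃     ┃ Sokoban                    ┃      
.┃      ┃     ┠────────────────────────────┨      
#┃      ┃     ┃████████                    ┃      
#┃      ┃     ┃█    ◎□█                    ┃      
#┃      ┃     ┃█ █ █ ◎█                    ┃      
#┃      ┃     ┃█◎█□ █ █                    ┃      
━┛      ┃     ┃█@ □█  █                    ┃      
        ┃     ┃█      █                    ┃      
        ┃     ┗━━━━━━━━━━━━━━━━━━━━━━━━━━━━┛      
        ┃                                         
        ┃                                         
        ┃                                         
        ┃                                         


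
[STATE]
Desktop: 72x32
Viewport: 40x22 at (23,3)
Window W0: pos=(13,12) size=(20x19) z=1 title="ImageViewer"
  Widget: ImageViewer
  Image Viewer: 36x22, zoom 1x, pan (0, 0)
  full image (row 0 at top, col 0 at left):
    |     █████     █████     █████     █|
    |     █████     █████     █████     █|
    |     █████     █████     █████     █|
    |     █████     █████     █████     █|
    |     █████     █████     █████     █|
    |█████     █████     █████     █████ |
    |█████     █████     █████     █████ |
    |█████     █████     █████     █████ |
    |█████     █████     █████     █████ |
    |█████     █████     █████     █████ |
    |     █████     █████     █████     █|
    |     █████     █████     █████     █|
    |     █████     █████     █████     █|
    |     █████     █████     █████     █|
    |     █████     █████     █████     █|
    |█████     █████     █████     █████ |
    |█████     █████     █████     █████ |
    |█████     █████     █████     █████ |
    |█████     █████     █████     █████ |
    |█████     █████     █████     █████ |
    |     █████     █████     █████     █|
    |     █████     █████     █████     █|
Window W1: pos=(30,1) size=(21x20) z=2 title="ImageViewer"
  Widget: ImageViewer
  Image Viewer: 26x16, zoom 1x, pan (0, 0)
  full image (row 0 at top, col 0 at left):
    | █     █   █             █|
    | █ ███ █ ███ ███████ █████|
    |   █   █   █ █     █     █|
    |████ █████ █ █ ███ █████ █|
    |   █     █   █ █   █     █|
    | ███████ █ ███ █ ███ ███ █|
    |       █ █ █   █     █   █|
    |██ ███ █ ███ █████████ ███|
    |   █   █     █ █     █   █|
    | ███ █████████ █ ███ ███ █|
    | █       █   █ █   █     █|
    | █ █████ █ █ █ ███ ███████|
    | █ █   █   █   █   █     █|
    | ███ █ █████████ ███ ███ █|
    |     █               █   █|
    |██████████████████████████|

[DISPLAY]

       ┠───────────────────┨            
       ┃ █     █   █       ┃            
       ┃ █ ███ █ ███ ██████┃            
       ┃   █   █   █ █     ┃            
       ┃████ █████ █ █ ███ ┃            
       ┃   █     █   █ █   ┃            
       ┃ ███████ █ ███ █ ██┃            
       ┃       █ █ █   █   ┃            
       ┃██ ███ █ ███ ██████┃            
━━━━━━━┃   █   █     █ █   ┃            
wer    ┃ ███ █████████ █ ██┃            
───────┃ █       █   █ █   ┃            
█     █┃ █ █████ █ █ █ ███ ┃            
█     █┃ █ █   █   █   █   ┃            
█     █┃ ███ █ █████████ ██┃            
█     █┃     █             ┃            
█     █┃███████████████████┃            
 █████ ┗━━━━━━━━━━━━━━━━━━━┛            
 █████   ┃                              
 █████   ┃                              
 █████   ┃                              
 █████   ┃                              


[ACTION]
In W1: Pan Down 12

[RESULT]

       ┠───────────────────┨            
       ┃ █ █   █   █   █   ┃            
       ┃ ███ █ █████████ ██┃            
       ┃     █             ┃            
       ┃███████████████████┃            
       ┃                   ┃            
       ┃                   ┃            
       ┃                   ┃            
       ┃                   ┃            
━━━━━━━┃                   ┃            
wer    ┃                   ┃            
───────┃                   ┃            
█     █┃                   ┃            
█     █┃                   ┃            
█     █┃                   ┃            
█     █┃                   ┃            
█     █┃                   ┃            
 █████ ┗━━━━━━━━━━━━━━━━━━━┛            
 █████   ┃                              
 █████   ┃                              
 █████   ┃                              
 █████   ┃                              


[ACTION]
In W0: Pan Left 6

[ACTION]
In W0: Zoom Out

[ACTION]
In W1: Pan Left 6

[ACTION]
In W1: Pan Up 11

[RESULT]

       ┠───────────────────┨            
       ┃ █ ███ █ ███ ██████┃            
       ┃   █   █   █ █     ┃            
       ┃████ █████ █ █ ███ ┃            
       ┃   █     █   █ █   ┃            
       ┃ ███████ █ ███ █ ██┃            
       ┃       █ █ █   █   ┃            
       ┃██ ███ █ ███ ██████┃            
       ┃   █   █     █ █   ┃            
━━━━━━━┃ ███ █████████ █ ██┃            
wer    ┃ █       █   █ █   ┃            
───────┃ █ █████ █ █ █ ███ ┃            
█     █┃ █ █   █   █   █   ┃            
█     █┃ ███ █ █████████ ██┃            
█     █┃     █             ┃            
█     █┃███████████████████┃            
█     █┃                   ┃            
 █████ ┗━━━━━━━━━━━━━━━━━━━┛            
 █████   ┃                              
 █████   ┃                              
 █████   ┃                              
 █████   ┃                              


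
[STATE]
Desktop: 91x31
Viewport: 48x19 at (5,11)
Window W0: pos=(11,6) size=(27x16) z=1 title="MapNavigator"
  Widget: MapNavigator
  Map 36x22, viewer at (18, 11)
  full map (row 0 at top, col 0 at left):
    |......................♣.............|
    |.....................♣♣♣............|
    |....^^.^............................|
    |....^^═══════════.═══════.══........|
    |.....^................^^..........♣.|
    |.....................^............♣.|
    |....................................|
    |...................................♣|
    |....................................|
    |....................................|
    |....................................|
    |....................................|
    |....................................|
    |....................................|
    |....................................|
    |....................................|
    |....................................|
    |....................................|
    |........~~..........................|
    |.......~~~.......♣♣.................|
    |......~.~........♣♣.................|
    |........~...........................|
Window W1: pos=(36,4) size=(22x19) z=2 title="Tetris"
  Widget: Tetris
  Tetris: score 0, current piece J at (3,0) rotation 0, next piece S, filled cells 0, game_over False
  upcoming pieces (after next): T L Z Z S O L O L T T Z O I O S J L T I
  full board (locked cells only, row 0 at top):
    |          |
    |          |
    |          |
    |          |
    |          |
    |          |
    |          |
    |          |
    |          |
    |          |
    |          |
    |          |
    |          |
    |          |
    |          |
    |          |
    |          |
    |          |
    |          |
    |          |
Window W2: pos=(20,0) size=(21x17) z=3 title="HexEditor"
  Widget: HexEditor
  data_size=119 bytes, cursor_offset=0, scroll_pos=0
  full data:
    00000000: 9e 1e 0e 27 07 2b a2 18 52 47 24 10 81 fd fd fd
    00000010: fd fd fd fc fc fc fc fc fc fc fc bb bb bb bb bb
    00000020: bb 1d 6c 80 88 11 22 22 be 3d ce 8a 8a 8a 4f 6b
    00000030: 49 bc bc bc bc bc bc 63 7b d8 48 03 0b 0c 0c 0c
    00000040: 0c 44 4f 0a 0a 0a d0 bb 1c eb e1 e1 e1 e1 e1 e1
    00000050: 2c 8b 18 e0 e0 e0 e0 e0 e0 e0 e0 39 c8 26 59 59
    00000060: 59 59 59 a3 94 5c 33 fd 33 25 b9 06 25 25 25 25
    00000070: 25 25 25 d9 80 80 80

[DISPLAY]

      ┃........┃                   ┃      │     
      ┃........┃                   ┃      │     
      ┃........┃                   ┃      │Score
      ┃........┃                   ┃      │0    
      ┃........┃                   ┃      │     
      ┃........┗━━━━━━━━━━━━━━━━━━━┛      │     
      ┃........................┃          │     
      ┃........................┃          │     
      ┃........................┃          │     
      ┃........................┃          │     
      ┗━━━━━━━━━━━━━━━━━━━━━━━━┃          │     
                               ┗━━━━━━━━━━━━━━━━
                                                
                                                
                                                
                                                
                                                
                                                
                                                


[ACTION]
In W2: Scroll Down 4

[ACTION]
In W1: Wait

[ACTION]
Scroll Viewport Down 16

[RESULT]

      ┃........┃                   ┃      │     
      ┃........┃                   ┃      │Score
      ┃........┃                   ┃      │0    
      ┃........┃                   ┃      │     
      ┃........┗━━━━━━━━━━━━━━━━━━━┛      │     
      ┃........................┃          │     
      ┃........................┃          │     
      ┃........................┃          │     
      ┃........................┃          │     
      ┗━━━━━━━━━━━━━━━━━━━━━━━━┃          │     
                               ┗━━━━━━━━━━━━━━━━
                                                
                                                
                                                
                                                
                                                
                                                
                                                
                                                


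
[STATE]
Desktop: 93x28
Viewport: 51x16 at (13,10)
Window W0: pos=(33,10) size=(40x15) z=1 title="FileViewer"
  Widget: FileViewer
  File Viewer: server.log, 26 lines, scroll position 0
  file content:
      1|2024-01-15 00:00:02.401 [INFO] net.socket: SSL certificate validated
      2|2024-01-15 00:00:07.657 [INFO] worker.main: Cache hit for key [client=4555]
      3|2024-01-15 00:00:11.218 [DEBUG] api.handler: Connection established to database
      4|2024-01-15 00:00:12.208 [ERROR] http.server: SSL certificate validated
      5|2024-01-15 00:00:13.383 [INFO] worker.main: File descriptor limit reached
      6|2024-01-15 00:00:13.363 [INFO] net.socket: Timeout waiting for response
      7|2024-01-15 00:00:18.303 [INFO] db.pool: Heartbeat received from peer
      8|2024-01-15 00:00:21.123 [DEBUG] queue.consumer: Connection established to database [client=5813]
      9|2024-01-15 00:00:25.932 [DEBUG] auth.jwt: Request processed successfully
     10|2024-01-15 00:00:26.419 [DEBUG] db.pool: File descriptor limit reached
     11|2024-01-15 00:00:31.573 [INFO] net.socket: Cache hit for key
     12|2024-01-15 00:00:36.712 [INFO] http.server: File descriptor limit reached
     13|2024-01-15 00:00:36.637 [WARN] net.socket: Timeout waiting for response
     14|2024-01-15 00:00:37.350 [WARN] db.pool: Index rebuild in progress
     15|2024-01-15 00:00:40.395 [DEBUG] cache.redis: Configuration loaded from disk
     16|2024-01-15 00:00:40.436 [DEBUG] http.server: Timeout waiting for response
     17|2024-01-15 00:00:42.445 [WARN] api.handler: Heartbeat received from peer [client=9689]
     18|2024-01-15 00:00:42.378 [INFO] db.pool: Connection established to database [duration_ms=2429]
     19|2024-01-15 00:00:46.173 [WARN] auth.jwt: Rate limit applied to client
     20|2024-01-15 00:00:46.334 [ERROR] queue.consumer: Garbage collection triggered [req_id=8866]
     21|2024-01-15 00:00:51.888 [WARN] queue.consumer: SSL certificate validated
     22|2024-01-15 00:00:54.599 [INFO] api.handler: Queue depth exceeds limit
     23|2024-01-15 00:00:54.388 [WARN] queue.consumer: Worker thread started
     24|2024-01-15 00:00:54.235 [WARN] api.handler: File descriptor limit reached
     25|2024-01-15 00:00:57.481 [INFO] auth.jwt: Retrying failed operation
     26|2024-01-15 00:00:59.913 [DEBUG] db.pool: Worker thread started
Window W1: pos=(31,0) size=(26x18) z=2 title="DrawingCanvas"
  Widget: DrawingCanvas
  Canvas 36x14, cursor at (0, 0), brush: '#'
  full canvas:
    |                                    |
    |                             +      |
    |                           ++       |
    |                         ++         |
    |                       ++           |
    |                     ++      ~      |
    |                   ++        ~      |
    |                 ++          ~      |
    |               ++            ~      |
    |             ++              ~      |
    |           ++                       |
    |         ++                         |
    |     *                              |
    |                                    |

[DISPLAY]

                  ┃                 ++     ┃━━━━━━━
                  ┃               ++       ┃       
                  ┃             ++         ┃───────
                  ┃           ++           ┃ [INFO]
                  ┃         ++             ┃ [INFO]
                  ┃     *                  ┃ [DEBUG
                  ┃                        ┃ [ERROR
                  ┗━━━━━━━━━━━━━━━━━━━━━━━━┛ [INFO]
                    ┃2024-01-15 00:00:13.363 [INFO]
                    ┃2024-01-15 00:00:18.303 [INFO]
                    ┃2024-01-15 00:00:21.123 [DEBUG
                    ┃2024-01-15 00:00:25.932 [DEBUG
                    ┃2024-01-15 00:00:26.419 [DEBUG
                    ┃2024-01-15 00:00:31.573 [INFO]
                    ┗━━━━━━━━━━━━━━━━━━━━━━━━━━━━━━
                                                   


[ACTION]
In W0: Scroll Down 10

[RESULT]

                  ┃                 ++     ┃━━━━━━━
                  ┃               ++       ┃       
                  ┃             ++         ┃───────
                  ┃           ++           ┃ [INFO]
                  ┃         ++             ┃ [INFO]
                  ┃     *                  ┃ [WARN]
                  ┃                        ┃ [WARN]
                  ┗━━━━━━━━━━━━━━━━━━━━━━━━┛ [DEBUG
                    ┃2024-01-15 00:00:40.436 [DEBUG
                    ┃2024-01-15 00:00:42.445 [WARN]
                    ┃2024-01-15 00:00:42.378 [INFO]
                    ┃2024-01-15 00:00:46.173 [WARN]
                    ┃2024-01-15 00:00:46.334 [ERROR
                    ┃2024-01-15 00:00:51.888 [WARN]
                    ┗━━━━━━━━━━━━━━━━━━━━━━━━━━━━━━
                                                   


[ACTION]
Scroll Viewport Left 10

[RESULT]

                            ┃                 ++   
                            ┃               ++     
                            ┃             ++       
                            ┃           ++         
                            ┃         ++           
                            ┃     *                
                            ┃                      
                            ┗━━━━━━━━━━━━━━━━━━━━━━
                              ┃2024-01-15 00:00:40.
                              ┃2024-01-15 00:00:42.
                              ┃2024-01-15 00:00:42.
                              ┃2024-01-15 00:00:46.
                              ┃2024-01-15 00:00:46.
                              ┃2024-01-15 00:00:51.
                              ┗━━━━━━━━━━━━━━━━━━━━
                                                   


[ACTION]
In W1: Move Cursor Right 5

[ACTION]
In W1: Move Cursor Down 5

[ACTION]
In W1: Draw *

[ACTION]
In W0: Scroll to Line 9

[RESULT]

                            ┃                 ++   
                            ┃               ++     
                            ┃             ++       
                            ┃           ++         
                            ┃         ++           
                            ┃     *                
                            ┃                      
                            ┗━━━━━━━━━━━━━━━━━━━━━━
                              ┃2024-01-15 00:00:37.
                              ┃2024-01-15 00:00:40.
                              ┃2024-01-15 00:00:40.
                              ┃2024-01-15 00:00:42.
                              ┃2024-01-15 00:00:42.
                              ┃2024-01-15 00:00:46.
                              ┗━━━━━━━━━━━━━━━━━━━━
                                                   


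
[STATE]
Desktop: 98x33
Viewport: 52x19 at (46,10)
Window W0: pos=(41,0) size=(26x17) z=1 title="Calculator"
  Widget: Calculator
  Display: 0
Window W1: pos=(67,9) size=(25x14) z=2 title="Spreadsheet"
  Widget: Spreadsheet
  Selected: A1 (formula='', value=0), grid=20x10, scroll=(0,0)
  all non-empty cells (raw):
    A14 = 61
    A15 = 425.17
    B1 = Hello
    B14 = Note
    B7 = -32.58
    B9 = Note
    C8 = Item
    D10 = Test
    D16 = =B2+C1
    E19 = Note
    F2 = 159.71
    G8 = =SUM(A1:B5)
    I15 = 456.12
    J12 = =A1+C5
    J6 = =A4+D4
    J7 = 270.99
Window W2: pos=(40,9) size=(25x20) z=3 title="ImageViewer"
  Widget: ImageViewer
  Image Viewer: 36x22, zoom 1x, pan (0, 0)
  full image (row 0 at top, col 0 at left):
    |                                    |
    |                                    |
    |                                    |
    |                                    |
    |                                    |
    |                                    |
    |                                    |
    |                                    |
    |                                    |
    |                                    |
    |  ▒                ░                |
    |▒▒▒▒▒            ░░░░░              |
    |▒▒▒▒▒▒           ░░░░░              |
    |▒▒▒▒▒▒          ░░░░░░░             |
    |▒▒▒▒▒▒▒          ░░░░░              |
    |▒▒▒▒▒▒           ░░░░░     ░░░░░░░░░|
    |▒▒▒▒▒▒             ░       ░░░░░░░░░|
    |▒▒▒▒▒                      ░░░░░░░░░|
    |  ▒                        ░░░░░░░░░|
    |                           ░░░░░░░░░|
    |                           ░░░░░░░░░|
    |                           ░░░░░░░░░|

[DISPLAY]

eViewer           ┃ ┃┃ Spreadsheet           ┃      
──────────────────┨ ┃┠───────────────────────┨      
                  ┃ ┃┃A1:                    ┃      
                  ┃ ┃┃       A       B       ┃      
                  ┃ ┃┃-----------------------┃      
                  ┃ ┃┃  1      [0]Hello      ┃      
                  ┃━┛┃  2        0       0   ┃      
                  ┃  ┃  3        0       0   ┃      
                  ┃  ┃  4        0       0   ┃      
                  ┃  ┃  5        0       0   ┃      
                  ┃  ┃  6        0       0   ┃      
                  ┃  ┃  7        0  -32.58   ┃      
              ░   ┃  ┗━━━━━━━━━━━━━━━━━━━━━━━┛      
            ░░░░░ ┃                                 
▒           ░░░░░ ┃                                 
▒          ░░░░░░░┃                                 
▒▒          ░░░░░ ┃                                 
▒           ░░░░░ ┃                                 
━━━━━━━━━━━━━━━━━━┛                                 


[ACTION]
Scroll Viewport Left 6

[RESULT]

┃ ImageViewer           ┃ ┃┃ Spreadsheet           ┃
┠───────────────────────┨ ┃┠───────────────────────┨
┃                       ┃ ┃┃A1:                    ┃
┃                       ┃ ┃┃       A       B       ┃
┃                       ┃ ┃┃-----------------------┃
┃                       ┃ ┃┃  1      [0]Hello      ┃
┃                       ┃━┛┃  2        0       0   ┃
┃                       ┃  ┃  3        0       0   ┃
┃                       ┃  ┃  4        0       0   ┃
┃                       ┃  ┃  5        0       0   ┃
┃                       ┃  ┃  6        0       0   ┃
┃                       ┃  ┃  7        0  -32.58   ┃
┃  ▒                ░   ┃  ┗━━━━━━━━━━━━━━━━━━━━━━━┛
┃▒▒▒▒▒            ░░░░░ ┃                           
┃▒▒▒▒▒▒           ░░░░░ ┃                           
┃▒▒▒▒▒▒          ░░░░░░░┃                           
┃▒▒▒▒▒▒▒          ░░░░░ ┃                           
┃▒▒▒▒▒▒           ░░░░░ ┃                           
┗━━━━━━━━━━━━━━━━━━━━━━━┛                           


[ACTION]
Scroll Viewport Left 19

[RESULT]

                   ┃ ImageViewer           ┃ ┃┃ Spre
                   ┠───────────────────────┨ ┃┠─────
                   ┃                       ┃ ┃┃A1:  
                   ┃                       ┃ ┃┃     
                   ┃                       ┃ ┃┃-----
                   ┃                       ┃ ┃┃  1  
                   ┃                       ┃━┛┃  2  
                   ┃                       ┃  ┃  3  
                   ┃                       ┃  ┃  4  
                   ┃                       ┃  ┃  5  
                   ┃                       ┃  ┃  6  
                   ┃                       ┃  ┃  7  
                   ┃  ▒                ░   ┃  ┗━━━━━
                   ┃▒▒▒▒▒            ░░░░░ ┃        
                   ┃▒▒▒▒▒▒           ░░░░░ ┃        
                   ┃▒▒▒▒▒▒          ░░░░░░░┃        
                   ┃▒▒▒▒▒▒▒          ░░░░░ ┃        
                   ┃▒▒▒▒▒▒           ░░░░░ ┃        
                   ┗━━━━━━━━━━━━━━━━━━━━━━━┛        


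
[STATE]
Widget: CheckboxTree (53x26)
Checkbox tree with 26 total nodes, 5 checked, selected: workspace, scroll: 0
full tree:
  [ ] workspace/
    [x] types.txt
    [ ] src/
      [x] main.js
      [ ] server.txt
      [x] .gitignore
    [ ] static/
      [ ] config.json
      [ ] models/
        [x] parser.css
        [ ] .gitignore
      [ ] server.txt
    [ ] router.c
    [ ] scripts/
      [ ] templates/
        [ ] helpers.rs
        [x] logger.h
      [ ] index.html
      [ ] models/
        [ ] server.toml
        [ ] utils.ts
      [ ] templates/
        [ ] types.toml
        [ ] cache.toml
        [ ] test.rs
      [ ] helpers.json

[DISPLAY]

>[-] workspace/                                      
   [x] types.txt                                     
   [-] src/                                          
     [x] main.js                                     
     [ ] server.txt                                  
     [x] .gitignore                                  
   [-] static/                                       
     [ ] config.json                                 
     [-] models/                                     
       [x] parser.css                                
       [ ] .gitignore                                
     [ ] server.txt                                  
   [ ] router.c                                      
   [-] scripts/                                      
     [-] templates/                                  
       [ ] helpers.rs                                
       [x] logger.h                                  
     [ ] index.html                                  
     [ ] models/                                     
       [ ] server.toml                               
       [ ] utils.ts                                  
     [ ] templates/                                  
       [ ] types.toml                                
       [ ] cache.toml                                
       [ ] test.rs                                   
     [ ] helpers.json                                


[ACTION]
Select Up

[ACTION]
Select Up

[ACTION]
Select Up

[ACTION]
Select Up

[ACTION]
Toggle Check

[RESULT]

>[x] workspace/                                      
   [x] types.txt                                     
   [x] src/                                          
     [x] main.js                                     
     [x] server.txt                                  
     [x] .gitignore                                  
   [x] static/                                       
     [x] config.json                                 
     [x] models/                                     
       [x] parser.css                                
       [x] .gitignore                                
     [x] server.txt                                  
   [x] router.c                                      
   [x] scripts/                                      
     [x] templates/                                  
       [x] helpers.rs                                
       [x] logger.h                                  
     [x] index.html                                  
     [x] models/                                     
       [x] server.toml                               
       [x] utils.ts                                  
     [x] templates/                                  
       [x] types.toml                                
       [x] cache.toml                                
       [x] test.rs                                   
     [x] helpers.json                                
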